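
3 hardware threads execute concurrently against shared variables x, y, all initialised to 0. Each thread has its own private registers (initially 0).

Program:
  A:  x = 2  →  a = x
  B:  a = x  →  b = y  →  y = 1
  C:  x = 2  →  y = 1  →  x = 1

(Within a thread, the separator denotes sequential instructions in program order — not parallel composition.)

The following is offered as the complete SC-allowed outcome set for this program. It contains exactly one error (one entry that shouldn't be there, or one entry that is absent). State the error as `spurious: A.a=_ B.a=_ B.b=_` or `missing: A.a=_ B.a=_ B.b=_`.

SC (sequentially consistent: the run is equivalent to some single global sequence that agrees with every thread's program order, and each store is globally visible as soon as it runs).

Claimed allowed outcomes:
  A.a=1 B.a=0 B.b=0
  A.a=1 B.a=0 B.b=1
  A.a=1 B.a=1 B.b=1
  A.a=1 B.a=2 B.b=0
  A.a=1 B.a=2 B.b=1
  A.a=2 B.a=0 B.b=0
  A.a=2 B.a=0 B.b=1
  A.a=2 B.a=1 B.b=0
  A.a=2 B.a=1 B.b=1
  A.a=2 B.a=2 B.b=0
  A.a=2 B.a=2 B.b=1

outcome vector order: (A.a,B.a,B.b)
under SC → <1 0 0>, <1 0 1>, <1 1 1>, <1 2 0>, <1 2 1>, <2 0 0>, <2 0 1>, <2 1 1>, <2 2 0>, <2 2 1>
claimed∖SC = {<2 1 0>}

spurious: A.a=2 B.a=1 B.b=0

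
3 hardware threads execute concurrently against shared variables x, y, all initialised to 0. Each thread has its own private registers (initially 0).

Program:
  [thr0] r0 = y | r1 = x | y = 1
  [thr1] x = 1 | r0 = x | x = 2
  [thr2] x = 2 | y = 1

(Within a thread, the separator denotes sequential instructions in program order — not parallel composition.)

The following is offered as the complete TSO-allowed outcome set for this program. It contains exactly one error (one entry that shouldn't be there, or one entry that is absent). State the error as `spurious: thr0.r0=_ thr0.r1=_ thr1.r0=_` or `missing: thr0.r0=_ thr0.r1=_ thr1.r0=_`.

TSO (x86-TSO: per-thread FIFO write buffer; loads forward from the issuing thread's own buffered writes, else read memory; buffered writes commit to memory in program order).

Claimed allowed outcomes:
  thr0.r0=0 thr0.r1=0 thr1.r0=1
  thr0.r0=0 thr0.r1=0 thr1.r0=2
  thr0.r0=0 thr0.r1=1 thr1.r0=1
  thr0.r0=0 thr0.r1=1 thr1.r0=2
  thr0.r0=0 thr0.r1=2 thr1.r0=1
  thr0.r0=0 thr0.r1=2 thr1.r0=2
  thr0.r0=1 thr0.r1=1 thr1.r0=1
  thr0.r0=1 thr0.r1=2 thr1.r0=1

outcome vector order: (thr0.r0,thr0.r1,thr1.r0)
TSO: 9 outcomes — {<0 0 1>, <0 0 2>, <0 1 1>, <0 1 2>, <0 2 1>, <0 2 2>, <1 1 1>, <1 2 1>, <1 2 2>}
TSO∖claimed = {<1 2 2>}

missing: thr0.r0=1 thr0.r1=2 thr1.r0=2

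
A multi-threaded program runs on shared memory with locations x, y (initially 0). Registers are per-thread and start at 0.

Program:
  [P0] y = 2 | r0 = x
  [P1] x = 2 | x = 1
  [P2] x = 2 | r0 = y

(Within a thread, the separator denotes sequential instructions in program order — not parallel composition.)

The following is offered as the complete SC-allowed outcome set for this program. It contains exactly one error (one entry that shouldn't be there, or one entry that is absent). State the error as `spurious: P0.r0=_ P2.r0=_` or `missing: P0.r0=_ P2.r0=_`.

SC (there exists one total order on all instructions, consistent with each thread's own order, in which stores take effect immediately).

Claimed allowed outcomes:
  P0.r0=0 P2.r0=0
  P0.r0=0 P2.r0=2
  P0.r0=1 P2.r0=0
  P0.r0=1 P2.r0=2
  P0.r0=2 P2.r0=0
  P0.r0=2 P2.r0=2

spurious: P0.r0=0 P2.r0=0

outcome vector order: (P0.r0,P2.r0)
[SC] allowed = {02, 10, 12, 20, 22}
claimed∖SC = {00}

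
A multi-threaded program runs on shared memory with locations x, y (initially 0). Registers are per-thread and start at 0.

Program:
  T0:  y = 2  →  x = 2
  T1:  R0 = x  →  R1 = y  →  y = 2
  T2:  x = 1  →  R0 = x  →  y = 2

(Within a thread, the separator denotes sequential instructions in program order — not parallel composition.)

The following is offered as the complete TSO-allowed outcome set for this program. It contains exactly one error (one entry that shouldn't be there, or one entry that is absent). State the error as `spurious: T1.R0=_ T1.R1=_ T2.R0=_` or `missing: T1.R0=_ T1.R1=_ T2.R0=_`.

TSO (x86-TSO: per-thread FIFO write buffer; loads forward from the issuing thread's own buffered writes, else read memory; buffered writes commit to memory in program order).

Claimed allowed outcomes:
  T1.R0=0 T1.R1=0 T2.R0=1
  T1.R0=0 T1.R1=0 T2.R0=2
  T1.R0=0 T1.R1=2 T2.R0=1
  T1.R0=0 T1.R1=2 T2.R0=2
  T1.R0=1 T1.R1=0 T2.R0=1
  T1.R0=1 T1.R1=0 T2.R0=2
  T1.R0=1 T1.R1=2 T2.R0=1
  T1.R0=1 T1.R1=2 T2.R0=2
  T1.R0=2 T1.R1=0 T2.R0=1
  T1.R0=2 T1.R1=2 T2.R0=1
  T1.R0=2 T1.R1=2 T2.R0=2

outcome vector order: (T1.R0,T1.R1,T2.R0)
TSO (10): <0 0 1>, <0 0 2>, <0 2 1>, <0 2 2>, <1 0 1>, <1 0 2>, <1 2 1>, <1 2 2>, <2 2 1>, <2 2 2>
claimed∖TSO = {<2 0 1>}

spurious: T1.R0=2 T1.R1=0 T2.R0=1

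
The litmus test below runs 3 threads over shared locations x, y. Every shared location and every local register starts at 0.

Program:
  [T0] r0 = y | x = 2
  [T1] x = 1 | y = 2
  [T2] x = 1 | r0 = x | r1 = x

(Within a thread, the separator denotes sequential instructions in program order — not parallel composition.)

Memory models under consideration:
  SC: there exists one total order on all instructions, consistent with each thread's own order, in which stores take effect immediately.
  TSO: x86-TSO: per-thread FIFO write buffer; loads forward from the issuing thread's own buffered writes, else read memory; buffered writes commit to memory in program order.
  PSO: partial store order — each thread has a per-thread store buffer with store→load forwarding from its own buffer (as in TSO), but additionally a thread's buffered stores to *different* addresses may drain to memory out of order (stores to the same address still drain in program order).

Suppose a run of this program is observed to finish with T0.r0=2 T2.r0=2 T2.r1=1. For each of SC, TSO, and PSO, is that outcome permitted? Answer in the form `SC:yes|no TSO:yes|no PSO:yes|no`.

outcome vector order: (T0.r0,T2.r0,T2.r1)
SC: 7 outcomes — {<0 1 1>; <0 1 2>; <0 2 1>; <0 2 2>; <2 1 1>; <2 1 2>; <2 2 2>}
TSO: 7 outcomes — {<0 1 1>; <0 1 2>; <0 2 1>; <0 2 2>; <2 1 1>; <2 1 2>; <2 2 2>}
PSO: 8 outcomes — {<0 1 1>; <0 1 2>; <0 2 1>; <0 2 2>; <2 1 1>; <2 1 2>; <2 2 1>; <2 2 2>}
target <2 2 1> ∈ {PSO}

SC:no TSO:no PSO:yes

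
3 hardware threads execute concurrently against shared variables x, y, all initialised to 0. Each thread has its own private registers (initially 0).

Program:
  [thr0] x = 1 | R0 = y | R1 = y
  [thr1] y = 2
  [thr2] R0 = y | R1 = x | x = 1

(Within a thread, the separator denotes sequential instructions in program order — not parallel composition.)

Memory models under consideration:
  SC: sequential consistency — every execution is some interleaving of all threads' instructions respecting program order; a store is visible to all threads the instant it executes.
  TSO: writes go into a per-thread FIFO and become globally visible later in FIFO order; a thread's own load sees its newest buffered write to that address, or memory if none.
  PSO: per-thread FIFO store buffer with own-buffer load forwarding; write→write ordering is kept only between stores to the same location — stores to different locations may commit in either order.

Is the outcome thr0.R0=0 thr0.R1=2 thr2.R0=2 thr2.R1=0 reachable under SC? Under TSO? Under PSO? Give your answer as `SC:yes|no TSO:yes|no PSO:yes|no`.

SC:no TSO:yes PSO:yes

outcome vector order: (thr0.R0,thr0.R1,thr2.R0,thr2.R1)
under SC → 0/0/0/0, 0/0/0/1, 0/0/2/1, 0/2/0/0, 0/2/0/1, 0/2/2/1, 2/2/0/0, 2/2/0/1, 2/2/2/0, 2/2/2/1
under TSO → 0/0/0/0, 0/0/0/1, 0/0/2/0, 0/0/2/1, 0/2/0/0, 0/2/0/1, 0/2/2/0, 0/2/2/1, 2/2/0/0, 2/2/0/1, 2/2/2/0, 2/2/2/1
under PSO → 0/0/0/0, 0/0/0/1, 0/0/2/0, 0/0/2/1, 0/2/0/0, 0/2/0/1, 0/2/2/0, 0/2/2/1, 2/2/0/0, 2/2/0/1, 2/2/2/0, 2/2/2/1
target 0/2/2/0 ∈ {TSO,PSO}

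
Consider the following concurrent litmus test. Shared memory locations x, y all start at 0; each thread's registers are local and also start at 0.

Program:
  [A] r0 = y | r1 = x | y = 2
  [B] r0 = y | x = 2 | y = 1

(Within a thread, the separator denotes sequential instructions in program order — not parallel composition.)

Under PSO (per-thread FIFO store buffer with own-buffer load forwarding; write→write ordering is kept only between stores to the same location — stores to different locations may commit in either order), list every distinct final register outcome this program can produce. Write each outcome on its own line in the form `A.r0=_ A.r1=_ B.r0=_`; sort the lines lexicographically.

A.r0=0 A.r1=0 B.r0=0
A.r0=0 A.r1=0 B.r0=2
A.r0=0 A.r1=2 B.r0=0
A.r0=1 A.r1=0 B.r0=0
A.r0=1 A.r1=2 B.r0=0

outcome vector order: (A.r0,A.r1,B.r0)
|PSO outcomes| = 5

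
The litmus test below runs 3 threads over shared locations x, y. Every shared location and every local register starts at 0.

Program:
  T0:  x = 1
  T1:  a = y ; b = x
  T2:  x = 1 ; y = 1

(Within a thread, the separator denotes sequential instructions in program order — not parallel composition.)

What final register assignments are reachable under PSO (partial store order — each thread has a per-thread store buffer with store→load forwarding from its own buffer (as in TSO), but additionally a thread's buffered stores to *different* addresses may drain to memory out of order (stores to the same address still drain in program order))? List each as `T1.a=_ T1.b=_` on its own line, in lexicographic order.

T1.a=0 T1.b=0
T1.a=0 T1.b=1
T1.a=1 T1.b=0
T1.a=1 T1.b=1

outcome vector order: (T1.a,T1.b)
|PSO outcomes| = 4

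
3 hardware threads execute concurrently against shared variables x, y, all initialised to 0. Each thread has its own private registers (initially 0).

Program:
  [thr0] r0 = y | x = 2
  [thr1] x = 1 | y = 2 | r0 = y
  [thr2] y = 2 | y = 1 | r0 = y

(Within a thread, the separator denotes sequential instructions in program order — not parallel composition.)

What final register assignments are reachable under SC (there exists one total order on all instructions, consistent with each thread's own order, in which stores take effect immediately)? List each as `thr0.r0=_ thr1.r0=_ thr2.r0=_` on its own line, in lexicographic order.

outcome vector order: (thr0.r0,thr1.r0,thr2.r0)
|SC outcomes| = 9

thr0.r0=0 thr1.r0=1 thr2.r0=1
thr0.r0=0 thr1.r0=2 thr2.r0=1
thr0.r0=0 thr1.r0=2 thr2.r0=2
thr0.r0=1 thr1.r0=1 thr2.r0=1
thr0.r0=1 thr1.r0=2 thr2.r0=1
thr0.r0=1 thr1.r0=2 thr2.r0=2
thr0.r0=2 thr1.r0=1 thr2.r0=1
thr0.r0=2 thr1.r0=2 thr2.r0=1
thr0.r0=2 thr1.r0=2 thr2.r0=2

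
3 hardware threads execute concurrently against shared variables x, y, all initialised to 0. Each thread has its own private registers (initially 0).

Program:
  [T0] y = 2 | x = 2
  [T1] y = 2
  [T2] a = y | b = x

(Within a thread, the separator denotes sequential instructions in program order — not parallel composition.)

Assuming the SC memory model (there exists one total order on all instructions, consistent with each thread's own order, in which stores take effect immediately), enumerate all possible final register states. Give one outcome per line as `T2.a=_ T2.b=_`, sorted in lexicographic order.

outcome vector order: (T2.a,T2.b)
|SC outcomes| = 4

T2.a=0 T2.b=0
T2.a=0 T2.b=2
T2.a=2 T2.b=0
T2.a=2 T2.b=2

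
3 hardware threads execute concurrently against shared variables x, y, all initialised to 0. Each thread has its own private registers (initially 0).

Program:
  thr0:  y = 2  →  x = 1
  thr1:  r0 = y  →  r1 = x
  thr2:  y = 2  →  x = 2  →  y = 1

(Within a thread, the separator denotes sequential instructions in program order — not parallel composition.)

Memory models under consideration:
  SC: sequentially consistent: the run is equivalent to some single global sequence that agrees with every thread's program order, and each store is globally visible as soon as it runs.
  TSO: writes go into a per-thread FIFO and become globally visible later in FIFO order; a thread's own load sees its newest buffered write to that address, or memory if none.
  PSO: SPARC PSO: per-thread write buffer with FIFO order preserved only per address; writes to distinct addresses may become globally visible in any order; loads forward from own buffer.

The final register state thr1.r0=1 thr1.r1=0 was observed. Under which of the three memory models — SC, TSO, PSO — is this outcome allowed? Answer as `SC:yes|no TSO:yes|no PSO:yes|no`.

SC:no TSO:no PSO:yes

outcome vector order: (thr1.r0,thr1.r1)
SC: 8 outcomes — {00 01 02 11 12 20 21 22}
TSO: 8 outcomes — {00 01 02 11 12 20 21 22}
PSO: 9 outcomes — {00 01 02 10 11 12 20 21 22}
target 10 ∈ {PSO}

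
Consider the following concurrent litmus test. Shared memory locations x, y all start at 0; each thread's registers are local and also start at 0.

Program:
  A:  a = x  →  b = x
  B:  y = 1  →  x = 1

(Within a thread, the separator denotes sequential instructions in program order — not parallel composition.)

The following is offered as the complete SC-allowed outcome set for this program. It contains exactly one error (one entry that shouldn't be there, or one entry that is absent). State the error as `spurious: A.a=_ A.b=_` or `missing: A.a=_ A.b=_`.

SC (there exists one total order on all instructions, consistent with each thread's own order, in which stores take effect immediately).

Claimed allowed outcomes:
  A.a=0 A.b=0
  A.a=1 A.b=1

missing: A.a=0 A.b=1

outcome vector order: (A.a,A.b)
[SC] allowed = {00; 01; 11}
SC∖claimed = {01}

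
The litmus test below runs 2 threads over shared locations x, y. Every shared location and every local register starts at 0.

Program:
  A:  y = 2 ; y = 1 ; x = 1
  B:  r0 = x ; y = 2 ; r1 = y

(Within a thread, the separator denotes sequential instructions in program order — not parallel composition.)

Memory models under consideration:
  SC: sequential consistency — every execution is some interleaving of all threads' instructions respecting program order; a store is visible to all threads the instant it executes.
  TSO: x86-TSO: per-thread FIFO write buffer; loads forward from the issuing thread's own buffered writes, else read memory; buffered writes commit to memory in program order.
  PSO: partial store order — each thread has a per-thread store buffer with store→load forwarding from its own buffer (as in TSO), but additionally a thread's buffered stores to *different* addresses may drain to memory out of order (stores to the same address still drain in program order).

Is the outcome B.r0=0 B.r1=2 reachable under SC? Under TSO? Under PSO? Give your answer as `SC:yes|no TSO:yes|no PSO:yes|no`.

outcome vector order: (B.r0,B.r1)
SC (3): 0/1, 0/2, 1/2
TSO (3): 0/1, 0/2, 1/2
PSO (4): 0/1, 0/2, 1/1, 1/2
target 0/2 ∈ {SC,TSO,PSO}

SC:yes TSO:yes PSO:yes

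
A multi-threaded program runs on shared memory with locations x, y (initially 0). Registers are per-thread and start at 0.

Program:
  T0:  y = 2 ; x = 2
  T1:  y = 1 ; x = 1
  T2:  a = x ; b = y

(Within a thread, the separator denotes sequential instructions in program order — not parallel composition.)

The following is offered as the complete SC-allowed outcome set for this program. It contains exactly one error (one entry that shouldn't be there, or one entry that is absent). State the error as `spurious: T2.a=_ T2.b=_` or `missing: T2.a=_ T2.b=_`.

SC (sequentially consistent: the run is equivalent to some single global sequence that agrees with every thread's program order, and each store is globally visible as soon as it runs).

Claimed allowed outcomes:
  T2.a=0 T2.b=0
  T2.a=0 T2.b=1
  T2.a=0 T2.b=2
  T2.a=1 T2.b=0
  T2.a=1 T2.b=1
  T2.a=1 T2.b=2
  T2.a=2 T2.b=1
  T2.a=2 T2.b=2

outcome vector order: (T2.a,T2.b)
under SC → (0,0) (0,1) (0,2) (1,1) (1,2) (2,1) (2,2)
claimed∖SC = {(1,0)}

spurious: T2.a=1 T2.b=0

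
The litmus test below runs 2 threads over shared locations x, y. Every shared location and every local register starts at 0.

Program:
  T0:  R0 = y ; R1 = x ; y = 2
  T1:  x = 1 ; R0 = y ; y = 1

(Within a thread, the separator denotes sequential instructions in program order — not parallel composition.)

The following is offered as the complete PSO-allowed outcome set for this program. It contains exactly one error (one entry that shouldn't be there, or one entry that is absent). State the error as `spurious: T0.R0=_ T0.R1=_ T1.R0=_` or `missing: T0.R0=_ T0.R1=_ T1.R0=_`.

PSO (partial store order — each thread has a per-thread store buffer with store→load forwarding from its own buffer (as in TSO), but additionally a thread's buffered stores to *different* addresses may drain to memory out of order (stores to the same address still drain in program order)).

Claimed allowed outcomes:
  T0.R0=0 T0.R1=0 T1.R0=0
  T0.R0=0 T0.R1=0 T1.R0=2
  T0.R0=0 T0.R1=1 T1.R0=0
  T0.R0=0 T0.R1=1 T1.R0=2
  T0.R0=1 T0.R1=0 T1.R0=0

outcome vector order: (T0.R0,T0.R1,T1.R0)
PSO: 6 outcomes — {(0,0,0) (0,0,2) (0,1,0) (0,1,2) (1,0,0) (1,1,0)}
PSO∖claimed = {(1,1,0)}

missing: T0.R0=1 T0.R1=1 T1.R0=0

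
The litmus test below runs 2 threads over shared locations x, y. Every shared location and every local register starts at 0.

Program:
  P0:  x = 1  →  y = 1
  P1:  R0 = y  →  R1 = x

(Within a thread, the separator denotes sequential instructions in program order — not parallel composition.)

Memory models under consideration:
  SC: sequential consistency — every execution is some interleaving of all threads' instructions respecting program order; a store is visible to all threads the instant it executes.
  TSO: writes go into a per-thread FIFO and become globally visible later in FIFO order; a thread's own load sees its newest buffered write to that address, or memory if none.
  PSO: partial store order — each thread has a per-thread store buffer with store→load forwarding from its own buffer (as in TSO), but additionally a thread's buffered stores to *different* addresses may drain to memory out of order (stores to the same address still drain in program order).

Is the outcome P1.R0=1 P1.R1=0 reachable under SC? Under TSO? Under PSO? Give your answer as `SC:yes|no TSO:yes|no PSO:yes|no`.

SC:no TSO:no PSO:yes

outcome vector order: (P1.R0,P1.R1)
SC (3): 0/0, 0/1, 1/1
TSO (3): 0/0, 0/1, 1/1
PSO (4): 0/0, 0/1, 1/0, 1/1
target 1/0 ∈ {PSO}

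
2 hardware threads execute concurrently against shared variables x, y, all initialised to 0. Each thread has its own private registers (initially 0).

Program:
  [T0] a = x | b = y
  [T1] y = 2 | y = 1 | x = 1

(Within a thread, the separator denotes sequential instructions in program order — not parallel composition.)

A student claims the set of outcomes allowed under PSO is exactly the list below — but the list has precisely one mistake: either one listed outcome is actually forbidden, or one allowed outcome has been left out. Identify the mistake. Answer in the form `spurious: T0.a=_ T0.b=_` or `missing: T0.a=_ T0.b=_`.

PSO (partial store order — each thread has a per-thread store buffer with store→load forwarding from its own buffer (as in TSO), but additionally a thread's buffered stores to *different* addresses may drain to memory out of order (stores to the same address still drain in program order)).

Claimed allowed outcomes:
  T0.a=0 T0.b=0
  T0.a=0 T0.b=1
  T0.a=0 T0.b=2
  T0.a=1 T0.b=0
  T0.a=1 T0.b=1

missing: T0.a=1 T0.b=2

outcome vector order: (T0.a,T0.b)
PSO (6): (0,0), (0,1), (0,2), (1,0), (1,1), (1,2)
PSO∖claimed = {(1,2)}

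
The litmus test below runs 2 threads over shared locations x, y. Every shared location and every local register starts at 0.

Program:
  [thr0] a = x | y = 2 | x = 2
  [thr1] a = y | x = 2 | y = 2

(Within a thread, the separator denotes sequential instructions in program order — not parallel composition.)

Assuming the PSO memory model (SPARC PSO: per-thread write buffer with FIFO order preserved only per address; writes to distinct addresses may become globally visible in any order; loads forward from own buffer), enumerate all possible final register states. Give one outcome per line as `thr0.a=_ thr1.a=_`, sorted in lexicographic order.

thr0.a=0 thr1.a=0
thr0.a=0 thr1.a=2
thr0.a=2 thr1.a=0

outcome vector order: (thr0.a,thr1.a)
|PSO outcomes| = 3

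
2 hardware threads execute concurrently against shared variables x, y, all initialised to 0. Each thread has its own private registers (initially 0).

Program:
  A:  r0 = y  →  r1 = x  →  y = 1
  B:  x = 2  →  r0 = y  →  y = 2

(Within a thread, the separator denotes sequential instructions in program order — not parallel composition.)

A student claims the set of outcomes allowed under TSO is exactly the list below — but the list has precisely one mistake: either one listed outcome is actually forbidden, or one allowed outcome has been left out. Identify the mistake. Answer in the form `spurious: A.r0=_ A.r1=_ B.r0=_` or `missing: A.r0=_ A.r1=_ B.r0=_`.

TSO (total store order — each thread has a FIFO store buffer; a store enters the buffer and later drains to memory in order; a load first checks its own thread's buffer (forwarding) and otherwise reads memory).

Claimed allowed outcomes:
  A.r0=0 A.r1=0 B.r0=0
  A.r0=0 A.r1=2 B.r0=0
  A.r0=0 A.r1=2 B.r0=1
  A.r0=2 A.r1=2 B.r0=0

missing: A.r0=0 A.r1=0 B.r0=1

outcome vector order: (A.r0,A.r1,B.r0)
under TSO → 0/0/0 0/0/1 0/2/0 0/2/1 2/2/0
TSO∖claimed = {0/0/1}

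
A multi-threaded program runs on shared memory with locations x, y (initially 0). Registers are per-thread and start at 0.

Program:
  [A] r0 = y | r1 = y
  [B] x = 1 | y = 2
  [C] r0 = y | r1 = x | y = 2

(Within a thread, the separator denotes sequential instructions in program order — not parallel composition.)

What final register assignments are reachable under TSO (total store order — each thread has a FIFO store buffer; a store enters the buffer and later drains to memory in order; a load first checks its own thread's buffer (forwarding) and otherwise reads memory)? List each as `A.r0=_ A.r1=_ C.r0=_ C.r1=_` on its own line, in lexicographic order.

A.r0=0 A.r1=0 C.r0=0 C.r1=0
A.r0=0 A.r1=0 C.r0=0 C.r1=1
A.r0=0 A.r1=0 C.r0=2 C.r1=1
A.r0=0 A.r1=2 C.r0=0 C.r1=0
A.r0=0 A.r1=2 C.r0=0 C.r1=1
A.r0=0 A.r1=2 C.r0=2 C.r1=1
A.r0=2 A.r1=2 C.r0=0 C.r1=0
A.r0=2 A.r1=2 C.r0=0 C.r1=1
A.r0=2 A.r1=2 C.r0=2 C.r1=1

outcome vector order: (A.r0,A.r1,C.r0,C.r1)
|TSO outcomes| = 9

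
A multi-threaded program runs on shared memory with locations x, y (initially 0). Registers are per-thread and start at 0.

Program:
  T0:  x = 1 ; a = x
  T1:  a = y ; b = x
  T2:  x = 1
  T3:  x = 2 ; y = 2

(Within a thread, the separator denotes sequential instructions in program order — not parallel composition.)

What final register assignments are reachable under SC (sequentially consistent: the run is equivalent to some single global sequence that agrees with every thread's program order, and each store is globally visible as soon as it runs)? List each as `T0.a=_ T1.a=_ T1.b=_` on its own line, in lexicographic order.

outcome vector order: (T0.a,T1.a,T1.b)
|SC outcomes| = 10

T0.a=1 T1.a=0 T1.b=0
T0.a=1 T1.a=0 T1.b=1
T0.a=1 T1.a=0 T1.b=2
T0.a=1 T1.a=2 T1.b=1
T0.a=1 T1.a=2 T1.b=2
T0.a=2 T1.a=0 T1.b=0
T0.a=2 T1.a=0 T1.b=1
T0.a=2 T1.a=0 T1.b=2
T0.a=2 T1.a=2 T1.b=1
T0.a=2 T1.a=2 T1.b=2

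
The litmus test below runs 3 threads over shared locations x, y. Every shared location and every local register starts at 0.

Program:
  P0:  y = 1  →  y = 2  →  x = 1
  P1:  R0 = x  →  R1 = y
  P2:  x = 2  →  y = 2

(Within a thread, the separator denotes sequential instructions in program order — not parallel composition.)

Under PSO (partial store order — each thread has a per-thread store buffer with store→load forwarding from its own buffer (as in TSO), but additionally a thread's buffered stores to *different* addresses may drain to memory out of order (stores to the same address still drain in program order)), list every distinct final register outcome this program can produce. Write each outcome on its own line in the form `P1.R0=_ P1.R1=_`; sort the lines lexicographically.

outcome vector order: (P1.R0,P1.R1)
|PSO outcomes| = 9

P1.R0=0 P1.R1=0
P1.R0=0 P1.R1=1
P1.R0=0 P1.R1=2
P1.R0=1 P1.R1=0
P1.R0=1 P1.R1=1
P1.R0=1 P1.R1=2
P1.R0=2 P1.R1=0
P1.R0=2 P1.R1=1
P1.R0=2 P1.R1=2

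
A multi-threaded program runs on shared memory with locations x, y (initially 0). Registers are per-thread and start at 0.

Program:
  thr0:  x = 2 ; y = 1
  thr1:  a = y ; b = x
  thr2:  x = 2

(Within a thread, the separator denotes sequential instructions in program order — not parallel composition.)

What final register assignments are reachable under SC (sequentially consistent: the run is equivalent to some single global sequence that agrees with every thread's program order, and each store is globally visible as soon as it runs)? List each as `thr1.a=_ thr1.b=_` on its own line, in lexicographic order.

thr1.a=0 thr1.b=0
thr1.a=0 thr1.b=2
thr1.a=1 thr1.b=2

outcome vector order: (thr1.a,thr1.b)
|SC outcomes| = 3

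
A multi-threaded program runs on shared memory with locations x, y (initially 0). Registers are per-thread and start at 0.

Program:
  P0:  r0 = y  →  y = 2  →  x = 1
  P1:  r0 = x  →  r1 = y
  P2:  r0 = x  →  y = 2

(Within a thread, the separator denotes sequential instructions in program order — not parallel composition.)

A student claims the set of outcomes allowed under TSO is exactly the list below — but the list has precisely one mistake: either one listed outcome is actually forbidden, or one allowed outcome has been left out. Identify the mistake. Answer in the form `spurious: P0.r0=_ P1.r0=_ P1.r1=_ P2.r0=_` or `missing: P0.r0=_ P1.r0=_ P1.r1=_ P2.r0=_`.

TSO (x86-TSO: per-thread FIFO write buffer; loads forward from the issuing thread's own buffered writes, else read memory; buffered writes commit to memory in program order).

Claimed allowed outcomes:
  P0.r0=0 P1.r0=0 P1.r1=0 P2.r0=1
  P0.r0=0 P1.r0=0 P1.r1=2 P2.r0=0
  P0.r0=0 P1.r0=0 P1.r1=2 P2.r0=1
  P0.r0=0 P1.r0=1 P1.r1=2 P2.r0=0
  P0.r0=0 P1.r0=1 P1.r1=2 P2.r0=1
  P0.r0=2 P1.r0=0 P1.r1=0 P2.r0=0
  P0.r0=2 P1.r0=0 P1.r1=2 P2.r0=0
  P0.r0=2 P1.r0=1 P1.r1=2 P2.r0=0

missing: P0.r0=0 P1.r0=0 P1.r1=0 P2.r0=0

outcome vector order: (P0.r0,P1.r0,P1.r1,P2.r0)
TSO (9): 0000; 0001; 0020; 0021; 0120; 0121; 2000; 2020; 2120
TSO∖claimed = {0000}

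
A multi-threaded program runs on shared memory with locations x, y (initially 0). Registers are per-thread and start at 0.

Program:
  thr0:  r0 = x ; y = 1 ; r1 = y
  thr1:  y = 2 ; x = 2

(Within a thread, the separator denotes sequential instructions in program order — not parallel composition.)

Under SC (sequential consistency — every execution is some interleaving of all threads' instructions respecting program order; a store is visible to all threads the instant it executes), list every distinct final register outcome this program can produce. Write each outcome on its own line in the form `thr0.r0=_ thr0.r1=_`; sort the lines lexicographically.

thr0.r0=0 thr0.r1=1
thr0.r0=0 thr0.r1=2
thr0.r0=2 thr0.r1=1

outcome vector order: (thr0.r0,thr0.r1)
|SC outcomes| = 3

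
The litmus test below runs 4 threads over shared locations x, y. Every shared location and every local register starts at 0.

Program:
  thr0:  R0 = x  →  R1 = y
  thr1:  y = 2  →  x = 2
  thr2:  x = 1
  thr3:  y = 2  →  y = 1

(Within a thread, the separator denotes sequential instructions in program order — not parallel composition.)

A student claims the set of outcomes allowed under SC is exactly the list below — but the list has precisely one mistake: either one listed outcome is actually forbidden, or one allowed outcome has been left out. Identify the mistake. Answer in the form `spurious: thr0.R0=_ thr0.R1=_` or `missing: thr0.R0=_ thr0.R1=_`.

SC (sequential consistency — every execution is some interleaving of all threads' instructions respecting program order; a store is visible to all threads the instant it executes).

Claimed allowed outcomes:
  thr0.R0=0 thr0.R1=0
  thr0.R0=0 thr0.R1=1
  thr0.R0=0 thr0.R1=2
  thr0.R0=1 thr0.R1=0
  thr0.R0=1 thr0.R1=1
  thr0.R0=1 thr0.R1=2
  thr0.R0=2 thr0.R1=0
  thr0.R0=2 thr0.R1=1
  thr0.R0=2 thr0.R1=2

outcome vector order: (thr0.R0,thr0.R1)
SC: 8 outcomes — {0/0 0/1 0/2 1/0 1/1 1/2 2/1 2/2}
claimed∖SC = {2/0}

spurious: thr0.R0=2 thr0.R1=0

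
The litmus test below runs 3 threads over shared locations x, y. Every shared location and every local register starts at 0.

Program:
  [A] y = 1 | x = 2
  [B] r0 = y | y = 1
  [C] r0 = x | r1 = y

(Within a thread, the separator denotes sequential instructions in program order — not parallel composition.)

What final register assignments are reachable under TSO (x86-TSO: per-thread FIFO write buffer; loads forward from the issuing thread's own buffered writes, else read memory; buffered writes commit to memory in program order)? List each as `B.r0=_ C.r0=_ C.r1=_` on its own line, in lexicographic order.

B.r0=0 C.r0=0 C.r1=0
B.r0=0 C.r0=0 C.r1=1
B.r0=0 C.r0=2 C.r1=1
B.r0=1 C.r0=0 C.r1=0
B.r0=1 C.r0=0 C.r1=1
B.r0=1 C.r0=2 C.r1=1

outcome vector order: (B.r0,C.r0,C.r1)
|TSO outcomes| = 6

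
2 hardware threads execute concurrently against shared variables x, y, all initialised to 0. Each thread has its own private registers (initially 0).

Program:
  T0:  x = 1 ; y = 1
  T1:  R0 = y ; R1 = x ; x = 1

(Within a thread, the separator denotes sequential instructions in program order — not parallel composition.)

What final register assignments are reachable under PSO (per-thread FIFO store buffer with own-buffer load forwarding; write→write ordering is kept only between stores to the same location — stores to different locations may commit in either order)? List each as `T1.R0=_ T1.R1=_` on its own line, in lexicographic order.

T1.R0=0 T1.R1=0
T1.R0=0 T1.R1=1
T1.R0=1 T1.R1=0
T1.R0=1 T1.R1=1

outcome vector order: (T1.R0,T1.R1)
|PSO outcomes| = 4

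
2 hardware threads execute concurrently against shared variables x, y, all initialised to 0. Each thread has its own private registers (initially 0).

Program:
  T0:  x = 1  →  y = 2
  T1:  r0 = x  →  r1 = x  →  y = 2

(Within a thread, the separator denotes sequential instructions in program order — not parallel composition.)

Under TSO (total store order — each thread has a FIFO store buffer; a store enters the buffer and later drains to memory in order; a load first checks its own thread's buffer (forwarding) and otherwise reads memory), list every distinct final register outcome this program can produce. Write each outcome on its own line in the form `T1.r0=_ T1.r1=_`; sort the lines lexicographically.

outcome vector order: (T1.r0,T1.r1)
|TSO outcomes| = 3

T1.r0=0 T1.r1=0
T1.r0=0 T1.r1=1
T1.r0=1 T1.r1=1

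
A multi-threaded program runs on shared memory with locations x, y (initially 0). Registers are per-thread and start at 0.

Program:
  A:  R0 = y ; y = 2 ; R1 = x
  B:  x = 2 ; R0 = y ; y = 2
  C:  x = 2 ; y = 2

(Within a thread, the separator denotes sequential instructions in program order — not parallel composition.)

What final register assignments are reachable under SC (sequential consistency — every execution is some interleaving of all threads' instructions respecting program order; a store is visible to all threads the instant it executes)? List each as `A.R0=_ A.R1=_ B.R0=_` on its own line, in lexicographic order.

outcome vector order: (A.R0,A.R1,B.R0)
|SC outcomes| = 5

A.R0=0 A.R1=0 B.R0=2
A.R0=0 A.R1=2 B.R0=0
A.R0=0 A.R1=2 B.R0=2
A.R0=2 A.R1=2 B.R0=0
A.R0=2 A.R1=2 B.R0=2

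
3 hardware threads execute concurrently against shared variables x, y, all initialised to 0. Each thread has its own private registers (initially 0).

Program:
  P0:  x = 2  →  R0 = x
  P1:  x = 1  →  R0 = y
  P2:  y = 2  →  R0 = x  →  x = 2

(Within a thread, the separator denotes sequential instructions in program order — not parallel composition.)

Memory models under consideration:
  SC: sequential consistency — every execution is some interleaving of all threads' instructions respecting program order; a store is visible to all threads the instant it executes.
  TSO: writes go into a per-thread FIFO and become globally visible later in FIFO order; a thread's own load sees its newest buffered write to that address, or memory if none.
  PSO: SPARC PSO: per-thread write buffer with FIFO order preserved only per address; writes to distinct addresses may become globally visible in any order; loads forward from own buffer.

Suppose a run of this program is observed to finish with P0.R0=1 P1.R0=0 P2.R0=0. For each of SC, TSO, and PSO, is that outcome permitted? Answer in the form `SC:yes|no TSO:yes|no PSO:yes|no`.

outcome vector order: (P0.R0,P1.R0,P2.R0)
[SC] allowed = {101, 120, 121, 122, 201, 202, 220, 221, 222}
[TSO] allowed = {100, 101, 102, 120, 121, 122, 200, 201, 202, 220, 221, 222}
[PSO] allowed = {100, 101, 102, 120, 121, 122, 200, 201, 202, 220, 221, 222}
target 100 ∈ {TSO,PSO}

SC:no TSO:yes PSO:yes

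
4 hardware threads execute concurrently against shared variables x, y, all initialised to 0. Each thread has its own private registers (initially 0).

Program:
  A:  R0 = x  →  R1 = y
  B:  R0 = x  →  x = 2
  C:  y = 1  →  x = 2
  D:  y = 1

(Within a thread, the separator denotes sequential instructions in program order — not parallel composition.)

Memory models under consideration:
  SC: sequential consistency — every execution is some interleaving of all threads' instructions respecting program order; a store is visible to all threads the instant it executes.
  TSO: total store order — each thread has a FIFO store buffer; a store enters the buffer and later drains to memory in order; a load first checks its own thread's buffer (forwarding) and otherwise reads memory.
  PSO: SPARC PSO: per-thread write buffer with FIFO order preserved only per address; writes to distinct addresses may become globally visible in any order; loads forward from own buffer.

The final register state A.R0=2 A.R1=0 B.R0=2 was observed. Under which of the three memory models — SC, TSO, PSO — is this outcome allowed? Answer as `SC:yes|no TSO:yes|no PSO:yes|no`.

outcome vector order: (A.R0,A.R1,B.R0)
SC (7): 000 002 010 012 200 210 212
TSO (7): 000 002 010 012 200 210 212
PSO (8): 000 002 010 012 200 202 210 212
target 202 ∈ {PSO}

SC:no TSO:no PSO:yes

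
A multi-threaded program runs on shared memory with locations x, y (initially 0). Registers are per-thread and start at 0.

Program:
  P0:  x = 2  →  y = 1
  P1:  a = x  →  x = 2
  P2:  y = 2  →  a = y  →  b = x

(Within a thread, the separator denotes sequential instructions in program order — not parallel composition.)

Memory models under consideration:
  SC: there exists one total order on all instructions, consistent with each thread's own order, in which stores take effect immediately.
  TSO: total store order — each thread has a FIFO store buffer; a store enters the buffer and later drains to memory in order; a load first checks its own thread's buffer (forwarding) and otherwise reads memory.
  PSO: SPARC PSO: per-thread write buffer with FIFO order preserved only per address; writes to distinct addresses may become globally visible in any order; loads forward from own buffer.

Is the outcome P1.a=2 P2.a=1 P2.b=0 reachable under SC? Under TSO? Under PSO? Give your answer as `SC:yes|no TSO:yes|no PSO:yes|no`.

SC:no TSO:no PSO:yes

outcome vector order: (P1.a,P2.a,P2.b)
SC (6): 012, 020, 022, 212, 220, 222
TSO (6): 012, 020, 022, 212, 220, 222
PSO (8): 010, 012, 020, 022, 210, 212, 220, 222
target 210 ∈ {PSO}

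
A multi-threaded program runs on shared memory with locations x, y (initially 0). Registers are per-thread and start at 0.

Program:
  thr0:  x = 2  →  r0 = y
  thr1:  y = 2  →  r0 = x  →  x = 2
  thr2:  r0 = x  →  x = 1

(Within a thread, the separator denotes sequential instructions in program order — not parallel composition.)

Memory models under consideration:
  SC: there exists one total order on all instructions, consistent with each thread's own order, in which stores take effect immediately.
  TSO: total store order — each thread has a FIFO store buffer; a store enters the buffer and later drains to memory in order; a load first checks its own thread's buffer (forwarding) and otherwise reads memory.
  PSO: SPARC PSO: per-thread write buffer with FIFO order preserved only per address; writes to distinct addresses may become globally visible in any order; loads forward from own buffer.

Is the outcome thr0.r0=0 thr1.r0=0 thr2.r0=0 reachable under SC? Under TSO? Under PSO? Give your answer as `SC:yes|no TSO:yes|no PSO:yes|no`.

outcome vector order: (thr0.r0,thr1.r0,thr2.r0)
[SC] allowed = {0/1/0, 0/1/2, 0/2/0, 0/2/2, 2/0/0, 2/0/2, 2/1/0, 2/1/2, 2/2/0, 2/2/2}
[TSO] allowed = {0/0/0, 0/0/2, 0/1/0, 0/1/2, 0/2/0, 0/2/2, 2/0/0, 2/0/2, 2/1/0, 2/1/2, 2/2/0, 2/2/2}
[PSO] allowed = {0/0/0, 0/0/2, 0/1/0, 0/1/2, 0/2/0, 0/2/2, 2/0/0, 2/0/2, 2/1/0, 2/1/2, 2/2/0, 2/2/2}
target 0/0/0 ∈ {TSO,PSO}

SC:no TSO:yes PSO:yes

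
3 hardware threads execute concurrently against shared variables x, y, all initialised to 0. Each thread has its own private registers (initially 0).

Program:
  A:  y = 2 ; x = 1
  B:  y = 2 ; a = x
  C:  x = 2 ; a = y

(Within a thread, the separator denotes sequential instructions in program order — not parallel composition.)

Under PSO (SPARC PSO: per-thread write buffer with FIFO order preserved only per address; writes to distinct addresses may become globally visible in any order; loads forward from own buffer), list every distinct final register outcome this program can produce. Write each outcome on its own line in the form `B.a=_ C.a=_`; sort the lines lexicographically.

outcome vector order: (B.a,C.a)
|PSO outcomes| = 6

B.a=0 C.a=0
B.a=0 C.a=2
B.a=1 C.a=0
B.a=1 C.a=2
B.a=2 C.a=0
B.a=2 C.a=2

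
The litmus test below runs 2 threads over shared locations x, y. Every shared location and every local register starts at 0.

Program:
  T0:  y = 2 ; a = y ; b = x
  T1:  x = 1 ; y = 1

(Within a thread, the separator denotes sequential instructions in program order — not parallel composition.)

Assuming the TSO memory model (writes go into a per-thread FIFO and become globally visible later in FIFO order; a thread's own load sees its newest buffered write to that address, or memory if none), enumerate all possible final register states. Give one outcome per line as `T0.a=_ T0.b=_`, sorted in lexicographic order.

T0.a=1 T0.b=1
T0.a=2 T0.b=0
T0.a=2 T0.b=1

outcome vector order: (T0.a,T0.b)
|TSO outcomes| = 3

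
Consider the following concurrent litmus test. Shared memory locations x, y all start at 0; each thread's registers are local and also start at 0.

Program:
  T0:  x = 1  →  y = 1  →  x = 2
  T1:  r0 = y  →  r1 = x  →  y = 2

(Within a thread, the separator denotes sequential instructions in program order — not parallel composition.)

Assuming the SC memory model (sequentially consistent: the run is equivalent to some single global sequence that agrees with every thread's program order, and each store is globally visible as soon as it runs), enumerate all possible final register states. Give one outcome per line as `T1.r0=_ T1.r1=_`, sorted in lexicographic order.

outcome vector order: (T1.r0,T1.r1)
|SC outcomes| = 5

T1.r0=0 T1.r1=0
T1.r0=0 T1.r1=1
T1.r0=0 T1.r1=2
T1.r0=1 T1.r1=1
T1.r0=1 T1.r1=2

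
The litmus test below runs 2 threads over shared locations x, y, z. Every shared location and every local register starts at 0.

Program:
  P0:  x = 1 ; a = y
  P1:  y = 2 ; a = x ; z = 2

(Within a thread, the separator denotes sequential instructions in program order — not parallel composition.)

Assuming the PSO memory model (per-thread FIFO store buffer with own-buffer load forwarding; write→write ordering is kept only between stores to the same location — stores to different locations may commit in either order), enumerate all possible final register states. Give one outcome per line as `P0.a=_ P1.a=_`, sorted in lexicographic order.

outcome vector order: (P0.a,P1.a)
|PSO outcomes| = 4

P0.a=0 P1.a=0
P0.a=0 P1.a=1
P0.a=2 P1.a=0
P0.a=2 P1.a=1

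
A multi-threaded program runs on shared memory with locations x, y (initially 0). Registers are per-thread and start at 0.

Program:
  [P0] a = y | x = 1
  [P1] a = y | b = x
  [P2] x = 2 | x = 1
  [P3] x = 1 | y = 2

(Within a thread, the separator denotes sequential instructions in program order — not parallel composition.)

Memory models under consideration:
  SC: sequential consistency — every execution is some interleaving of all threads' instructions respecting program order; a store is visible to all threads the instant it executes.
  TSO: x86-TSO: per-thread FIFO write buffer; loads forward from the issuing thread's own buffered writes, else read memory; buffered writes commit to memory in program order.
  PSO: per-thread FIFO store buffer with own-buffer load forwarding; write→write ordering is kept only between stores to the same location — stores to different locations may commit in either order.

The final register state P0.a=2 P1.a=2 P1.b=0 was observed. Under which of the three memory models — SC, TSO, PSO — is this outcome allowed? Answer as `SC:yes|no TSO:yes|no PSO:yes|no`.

outcome vector order: (P0.a,P1.a,P1.b)
[SC] allowed = {(0,0,0); (0,0,1); (0,0,2); (0,2,1); (0,2,2); (2,0,0); (2,0,1); (2,0,2); (2,2,1); (2,2,2)}
[TSO] allowed = {(0,0,0); (0,0,1); (0,0,2); (0,2,1); (0,2,2); (2,0,0); (2,0,1); (2,0,2); (2,2,1); (2,2,2)}
[PSO] allowed = {(0,0,0); (0,0,1); (0,0,2); (0,2,0); (0,2,1); (0,2,2); (2,0,0); (2,0,1); (2,0,2); (2,2,0); (2,2,1); (2,2,2)}
target (2,2,0) ∈ {PSO}

SC:no TSO:no PSO:yes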